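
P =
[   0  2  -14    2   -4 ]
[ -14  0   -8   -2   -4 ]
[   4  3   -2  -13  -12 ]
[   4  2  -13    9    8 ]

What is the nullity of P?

Row reduce to echelon form.
Swap R1 ↔ R2
R3 ← R3 + (2/7)·R1: [0, 3, -30/7, -95/7, -92/7]
R4 ← R4 + (2/7)·R1: [0, 2, -107/7, 59/7, 48/7]
R3 ← R3 − (3/2)·R2: [0, 0, 117/7, -116/7, -50/7]
R4 ← R4 − R2: [0, 0, -9/7, 45/7, 76/7]
R4 ← R4 + (1/13)·R3: [0, 0, 0, 67/13, 134/13]
4 nonzero rows, so rank(P) = 4.
P has 5 columns; by rank–nullity, nullity = 5 − 4 = 1.

1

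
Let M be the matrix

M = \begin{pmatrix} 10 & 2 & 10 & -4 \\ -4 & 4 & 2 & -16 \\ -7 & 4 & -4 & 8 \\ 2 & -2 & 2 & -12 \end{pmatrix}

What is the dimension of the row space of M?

Row reduce to echelon form.
R2 ← R2 + (2/5)·R1: [0, 24/5, 6, -88/5]
R3 ← R3 + (7/10)·R1: [0, 27/5, 3, 26/5]
R4 ← R4 − (1/5)·R1: [0, -12/5, 0, -56/5]
R3 ← R3 − (9/8)·R2: [0, 0, -15/4, 25]
R4 ← R4 + (1/2)·R2: [0, 0, 3, -20]
R4 ← R4 + (4/5)·R3: [0, 0, 0, 0]
Echelon form has 3 nonzero rows, so rank(M) = 3.
The row space has dimension equal to the rank: 3.

3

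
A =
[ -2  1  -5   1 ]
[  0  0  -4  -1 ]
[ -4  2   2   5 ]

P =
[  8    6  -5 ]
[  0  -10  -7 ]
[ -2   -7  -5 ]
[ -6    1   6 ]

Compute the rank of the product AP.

First compute AP:
[[-12,  14,  34],
 [ 14,  27,  14],
 [-66, -53,  26]]
Now row reduce the product.
R2 ← R2 + (7/6)·R1: [0, 130/3, 161/3]
R3 ← R3 − (11/2)·R1: [0, -130, -161]
R3 ← R3 + (3)·R2: [0, 0, 0]
2 nonzero rows, so rank(AP) = 2.

2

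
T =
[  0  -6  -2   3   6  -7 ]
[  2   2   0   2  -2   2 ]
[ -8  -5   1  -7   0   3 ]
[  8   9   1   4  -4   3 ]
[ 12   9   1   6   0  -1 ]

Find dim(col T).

4

Row reduce to echelon form.
Swap R1 ↔ R2
R3 ← R3 + (4)·R1: [0, 3, 1, 1, -8, 11]
R4 ← R4 − (4)·R1: [0, 1, 1, -4, 4, -5]
R5 ← R5 − (6)·R1: [0, -3, 1, -6, 12, -13]
R3 ← R3 + (1/2)·R2: [0, 0, 0, 5/2, -5, 15/2]
R4 ← R4 + (1/6)·R2: [0, 0, 2/3, -7/2, 5, -37/6]
R5 ← R5 − (1/2)·R2: [0, 0, 2, -15/2, 9, -19/2]
Swap R3 ↔ R4
R5 ← R5 − (3)·R3: [0, 0, 0, 3, -6, 9]
R5 ← R5 − (6/5)·R4: [0, 0, 0, 0, 0, 0]
Echelon form has 4 nonzero rows, so rank(T) = 4.
The column space has dimension equal to the rank: 4.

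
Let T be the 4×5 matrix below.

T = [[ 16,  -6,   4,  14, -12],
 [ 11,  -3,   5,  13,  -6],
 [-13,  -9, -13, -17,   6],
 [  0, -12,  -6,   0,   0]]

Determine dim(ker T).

Row reduce to echelon form.
R2 ← R2 − (11/16)·R1: [0, 9/8, 9/4, 27/8, 9/4]
R3 ← R3 + (13/16)·R1: [0, -111/8, -39/4, -45/8, -15/4]
R3 ← R3 + (37/3)·R2: [0, 0, 18, 36, 24]
R4 ← R4 + (32/3)·R2: [0, 0, 18, 36, 24]
R4 ← R4 − R3: [0, 0, 0, 0, 0]
3 nonzero rows, so rank(T) = 3.
T has 5 columns; by rank–nullity, nullity = 5 − 3 = 2.

2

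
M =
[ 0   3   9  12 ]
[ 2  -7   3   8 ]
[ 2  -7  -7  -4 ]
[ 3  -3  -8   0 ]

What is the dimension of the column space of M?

Row reduce to echelon form.
Swap R1 ↔ R2
R3 ← R3 − R1: [0, 0, -10, -12]
R4 ← R4 − (3/2)·R1: [0, 15/2, -25/2, -12]
R4 ← R4 − (5/2)·R2: [0, 0, -35, -42]
R4 ← R4 − (7/2)·R3: [0, 0, 0, 0]
Echelon form has 3 nonzero rows, so rank(M) = 3.
The column space has dimension equal to the rank: 3.

3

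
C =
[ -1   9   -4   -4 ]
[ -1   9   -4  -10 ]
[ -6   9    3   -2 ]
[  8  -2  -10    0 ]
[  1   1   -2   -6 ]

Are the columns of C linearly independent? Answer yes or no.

no

Row reduce C to echelon form.
R2 ← R2 − R1: [0, 0, 0, -6]
R3 ← R3 − (6)·R1: [0, -45, 27, 22]
R4 ← R4 + (8)·R1: [0, 70, -42, -32]
R5 ← R5 + R1: [0, 10, -6, -10]
Swap R2 ↔ R3
R4 ← R4 + (14/9)·R2: [0, 0, 0, 20/9]
R5 ← R5 + (2/9)·R2: [0, 0, 0, -46/9]
R4 ← R4 + (10/27)·R3: [0, 0, 0, 0]
R5 ← R5 − (23/27)·R3: [0, 0, 0, 0]
3 pivots among 4 columns.
Only 3 < 4 pivot columns, so the columns are linearly dependent.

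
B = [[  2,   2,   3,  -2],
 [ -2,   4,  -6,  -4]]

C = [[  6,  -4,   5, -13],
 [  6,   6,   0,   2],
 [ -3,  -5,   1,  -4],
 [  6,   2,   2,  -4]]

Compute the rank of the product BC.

First compute BC:
[[  3, -15,   9, -26],
 [  6,  54, -24,  74]]
Now row reduce the product.
R2 ← R2 − (2)·R1: [0, 84, -42, 126]
2 nonzero rows, so rank(BC) = 2.

2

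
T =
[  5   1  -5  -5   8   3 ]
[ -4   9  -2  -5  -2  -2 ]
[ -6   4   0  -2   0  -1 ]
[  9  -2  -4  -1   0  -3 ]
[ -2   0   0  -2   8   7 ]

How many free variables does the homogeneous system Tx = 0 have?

2

Row reduce to echelon form.
R2 ← R2 + (4/5)·R1: [0, 49/5, -6, -9, 22/5, 2/5]
R3 ← R3 + (6/5)·R1: [0, 26/5, -6, -8, 48/5, 13/5]
R4 ← R4 − (9/5)·R1: [0, -19/5, 5, 8, -72/5, -42/5]
R5 ← R5 + (2/5)·R1: [0, 2/5, -2, -4, 56/5, 41/5]
R3 ← R3 − (26/49)·R2: [0, 0, -138/49, -158/49, 356/49, 117/49]
R4 ← R4 + (19/49)·R2: [0, 0, 131/49, 221/49, -622/49, -404/49]
R5 ← R5 − (2/49)·R2: [0, 0, -86/49, -178/49, 540/49, 401/49]
R4 ← R4 + (131/138)·R3: [0, 0, 0, 100/69, -400/69, -275/46]
R5 ← R5 − (43/69)·R3: [0, 0, 0, -112/69, 448/69, 154/23]
R5 ← R5 + (28/25)·R4: [0, 0, 0, 0, 0, 0]
4 nonzero rows, so rank(T) = 4.
T has 6 columns; by rank–nullity, nullity = 6 − 4 = 2.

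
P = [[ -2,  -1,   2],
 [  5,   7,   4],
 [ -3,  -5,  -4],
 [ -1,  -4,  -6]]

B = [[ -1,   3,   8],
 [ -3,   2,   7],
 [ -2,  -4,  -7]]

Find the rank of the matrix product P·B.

2

First compute PB:
[[  1, -16, -37],
 [-34,  13,  61],
 [ 26,  -3, -31],
 [ 25,  13,   6]]
Now row reduce the product.
R2 ← R2 + (34)·R1: [0, -531, -1197]
R3 ← R3 − (26)·R1: [0, 413, 931]
R4 ← R4 − (25)·R1: [0, 413, 931]
R3 ← R3 + (7/9)·R2: [0, 0, 0]
R4 ← R4 + (7/9)·R2: [0, 0, 0]
2 nonzero rows, so rank(PB) = 2.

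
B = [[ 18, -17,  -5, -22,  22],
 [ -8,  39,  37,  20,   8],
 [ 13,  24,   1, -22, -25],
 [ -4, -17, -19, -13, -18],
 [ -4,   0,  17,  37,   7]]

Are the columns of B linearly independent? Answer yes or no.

Row reduce B to echelon form.
R2 ← R2 + (4/9)·R1: [0, 283/9, 313/9, 92/9, 160/9]
R3 ← R3 − (13/18)·R1: [0, 653/18, 83/18, -55/9, -368/9]
R4 ← R4 + (2/9)·R1: [0, -187/9, -181/9, -161/9, -118/9]
R5 ← R5 + (2/9)·R1: [0, -34/9, 143/9, 289/9, 107/9]
R3 ← R3 − (653/566)·R2: [0, 0, -10050/283, -5067/283, -17376/283]
R4 ← R4 + (187/283)·R2: [0, 0, 812/283, -3151/283, -386/283]
R5 ← R5 + (34/283)·R2: [0, 0, 5679/283, 9435/283, 3969/283]
R4 ← R4 + (406/5025)·R3: [0, 0, 0, -21073/1675, -10594/1675]
R5 ← R5 + (1893/3350)·R3: [0, 0, 0, 77793/3350, -34623/1675]
R5 ← R5 + (77793/42146)·R4: [0, 0, 0, 0, -681600/21073]
5 pivots among 5 columns.
Every column is a pivot column, so the columns are linearly independent.

yes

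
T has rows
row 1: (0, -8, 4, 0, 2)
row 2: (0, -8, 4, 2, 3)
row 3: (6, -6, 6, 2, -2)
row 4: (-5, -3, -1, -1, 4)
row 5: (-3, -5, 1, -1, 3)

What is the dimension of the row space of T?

Row reduce to echelon form.
Swap R1 ↔ R3
R4 ← R4 + (5/6)·R1: [0, -8, 4, 2/3, 7/3]
R5 ← R5 + (1/2)·R1: [0, -8, 4, 0, 2]
R3 ← R3 − R2: [0, 0, 0, -2, -1]
R4 ← R4 − R2: [0, 0, 0, -4/3, -2/3]
R5 ← R5 − R2: [0, 0, 0, -2, -1]
R4 ← R4 − (2/3)·R3: [0, 0, 0, 0, 0]
R5 ← R5 − R3: [0, 0, 0, 0, 0]
Echelon form has 3 nonzero rows, so rank(T) = 3.
The row space has dimension equal to the rank: 3.

3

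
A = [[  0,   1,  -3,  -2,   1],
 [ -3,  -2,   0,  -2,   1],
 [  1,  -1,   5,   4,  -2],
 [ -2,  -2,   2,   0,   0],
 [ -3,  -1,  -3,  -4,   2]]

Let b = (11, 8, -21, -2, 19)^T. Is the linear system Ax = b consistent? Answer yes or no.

yes

Row reduce the augmented matrix [A | b].
Swap R1 ↔ R2
R3 ← R3 + (1/3)·R1: [0, -5/3, 5, 10/3, -5/3, -55/3]
R4 ← R4 − (2/3)·R1: [0, -2/3, 2, 4/3, -2/3, -22/3]
R5 ← R5 − R1: [0, 1, -3, -2, 1, 11]
R3 ← R3 + (5/3)·R2: [0, 0, 0, 0, 0, 0]
R4 ← R4 + (2/3)·R2: [0, 0, 0, 0, 0, 0]
R5 ← R5 − R2: [0, 0, 0, 0, 0, 0]
The echelon form has 2 nonzero rows, and every pivot lies in the first 5 columns, so rank(A) = rank([A|b]) = 2.
The system is consistent.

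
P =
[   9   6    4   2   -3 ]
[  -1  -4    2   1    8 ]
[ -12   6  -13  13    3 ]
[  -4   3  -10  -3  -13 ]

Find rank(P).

Row reduce to echelon form.
R2 ← R2 + (1/9)·R1: [0, -10/3, 22/9, 11/9, 23/3]
R3 ← R3 + (4/3)·R1: [0, 14, -23/3, 47/3, -1]
R4 ← R4 + (4/9)·R1: [0, 17/3, -74/9, -19/9, -43/3]
R3 ← R3 + (21/5)·R2: [0, 0, 13/5, 104/5, 156/5]
R4 ← R4 + (17/10)·R2: [0, 0, -61/15, -1/30, -13/10]
R4 ← R4 + (61/39)·R3: [0, 0, 0, 65/2, 95/2]
Echelon form has 4 nonzero rows, so rank(P) = 4.

4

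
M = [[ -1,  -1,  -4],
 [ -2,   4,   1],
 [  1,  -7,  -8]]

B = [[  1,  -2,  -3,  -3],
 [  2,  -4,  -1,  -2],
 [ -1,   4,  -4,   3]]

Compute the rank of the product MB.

First compute MB:
[[  1, -10,  20,  -7],
 [  5,  -8,  -2,   1],
 [ -5,  -6,  36, -13]]
Now row reduce the product.
R2 ← R2 − (5)·R1: [0, 42, -102, 36]
R3 ← R3 + (5)·R1: [0, -56, 136, -48]
R3 ← R3 + (4/3)·R2: [0, 0, 0, 0]
2 nonzero rows, so rank(MB) = 2.

2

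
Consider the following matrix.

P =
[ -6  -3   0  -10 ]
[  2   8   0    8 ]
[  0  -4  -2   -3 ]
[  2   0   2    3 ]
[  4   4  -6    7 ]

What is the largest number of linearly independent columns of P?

Row reduce to echelon form.
R2 ← R2 + (1/3)·R1: [0, 7, 0, 14/3]
R4 ← R4 + (1/3)·R1: [0, -1, 2, -1/3]
R5 ← R5 + (2/3)·R1: [0, 2, -6, 1/3]
R3 ← R3 + (4/7)·R2: [0, 0, -2, -1/3]
R4 ← R4 + (1/7)·R2: [0, 0, 2, 1/3]
R5 ← R5 − (2/7)·R2: [0, 0, -6, -1]
R4 ← R4 + R3: [0, 0, 0, 0]
R5 ← R5 − (3)·R3: [0, 0, 0, 0]
Echelon form has 3 nonzero rows, so rank(P) = 3.
The rank gives the maximum number of linearly independent columns: 3.

3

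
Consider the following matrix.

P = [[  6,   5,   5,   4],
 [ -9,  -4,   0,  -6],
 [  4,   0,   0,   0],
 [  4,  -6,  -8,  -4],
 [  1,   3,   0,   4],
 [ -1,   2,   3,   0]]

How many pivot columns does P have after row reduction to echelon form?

4

Row reduce to echelon form.
R2 ← R2 + (3/2)·R1: [0, 7/2, 15/2, 0]
R3 ← R3 − (2/3)·R1: [0, -10/3, -10/3, -8/3]
R4 ← R4 − (2/3)·R1: [0, -28/3, -34/3, -20/3]
R5 ← R5 − (1/6)·R1: [0, 13/6, -5/6, 10/3]
R6 ← R6 + (1/6)·R1: [0, 17/6, 23/6, 2/3]
R3 ← R3 + (20/21)·R2: [0, 0, 80/21, -8/3]
R4 ← R4 + (8/3)·R2: [0, 0, 26/3, -20/3]
R5 ← R5 − (13/21)·R2: [0, 0, -115/21, 10/3]
R6 ← R6 − (17/21)·R2: [0, 0, -47/21, 2/3]
R4 ← R4 − (91/40)·R3: [0, 0, 0, -3/5]
R5 ← R5 + (23/16)·R3: [0, 0, 0, -1/2]
R6 ← R6 + (47/80)·R3: [0, 0, 0, -9/10]
R5 ← R5 − (5/6)·R4: [0, 0, 0, 0]
R6 ← R6 − (3/2)·R4: [0, 0, 0, 0]
Echelon form has 4 nonzero rows, so rank(P) = 4.
Each nonzero row contributes one pivot column: 4 pivot columns.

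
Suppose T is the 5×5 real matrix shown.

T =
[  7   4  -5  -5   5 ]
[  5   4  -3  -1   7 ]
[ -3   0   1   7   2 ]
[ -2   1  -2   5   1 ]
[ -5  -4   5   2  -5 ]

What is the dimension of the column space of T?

4

Row reduce to echelon form.
R2 ← R2 − (5/7)·R1: [0, 8/7, 4/7, 18/7, 24/7]
R3 ← R3 + (3/7)·R1: [0, 12/7, -8/7, 34/7, 29/7]
R4 ← R4 + (2/7)·R1: [0, 15/7, -24/7, 25/7, 17/7]
R5 ← R5 + (5/7)·R1: [0, -8/7, 10/7, -11/7, -10/7]
R3 ← R3 − (3/2)·R2: [0, 0, -2, 1, -1]
R4 ← R4 − (15/8)·R2: [0, 0, -9/2, -5/4, -4]
R5 ← R5 + R2: [0, 0, 2, 1, 2]
R4 ← R4 − (9/4)·R3: [0, 0, 0, -7/2, -7/4]
R5 ← R5 + R3: [0, 0, 0, 2, 1]
R5 ← R5 + (4/7)·R4: [0, 0, 0, 0, 0]
Echelon form has 4 nonzero rows, so rank(T) = 4.
The column space has dimension equal to the rank: 4.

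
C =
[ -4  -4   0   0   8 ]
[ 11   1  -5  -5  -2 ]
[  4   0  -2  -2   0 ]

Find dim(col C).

2

Row reduce to echelon form.
R2 ← R2 + (11/4)·R1: [0, -10, -5, -5, 20]
R3 ← R3 + R1: [0, -4, -2, -2, 8]
R3 ← R3 − (2/5)·R2: [0, 0, 0, 0, 0]
Echelon form has 2 nonzero rows, so rank(C) = 2.
The column space has dimension equal to the rank: 2.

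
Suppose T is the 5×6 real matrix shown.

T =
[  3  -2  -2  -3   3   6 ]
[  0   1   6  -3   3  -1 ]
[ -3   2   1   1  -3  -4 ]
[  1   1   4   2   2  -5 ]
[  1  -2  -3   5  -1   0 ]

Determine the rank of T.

4

Row reduce to echelon form.
R3 ← R3 + R1: [0, 0, -1, -2, 0, 2]
R4 ← R4 − (1/3)·R1: [0, 5/3, 14/3, 3, 1, -7]
R5 ← R5 − (1/3)·R1: [0, -4/3, -7/3, 6, -2, -2]
R4 ← R4 − (5/3)·R2: [0, 0, -16/3, 8, -4, -16/3]
R5 ← R5 + (4/3)·R2: [0, 0, 17/3, 2, 2, -10/3]
R4 ← R4 − (16/3)·R3: [0, 0, 0, 56/3, -4, -16]
R5 ← R5 + (17/3)·R3: [0, 0, 0, -28/3, 2, 8]
R5 ← R5 + (1/2)·R4: [0, 0, 0, 0, 0, 0]
Echelon form has 4 nonzero rows, so rank(T) = 4.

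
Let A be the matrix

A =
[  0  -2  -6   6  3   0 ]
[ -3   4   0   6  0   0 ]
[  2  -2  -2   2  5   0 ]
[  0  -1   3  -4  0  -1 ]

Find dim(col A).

Row reduce to echelon form.
Swap R1 ↔ R2
R3 ← R3 + (2/3)·R1: [0, 2/3, -2, 6, 5, 0]
R3 ← R3 + (1/3)·R2: [0, 0, -4, 8, 6, 0]
R4 ← R4 − (1/2)·R2: [0, 0, 6, -7, -3/2, -1]
R4 ← R4 + (3/2)·R3: [0, 0, 0, 5, 15/2, -1]
Echelon form has 4 nonzero rows, so rank(A) = 4.
The column space has dimension equal to the rank: 4.

4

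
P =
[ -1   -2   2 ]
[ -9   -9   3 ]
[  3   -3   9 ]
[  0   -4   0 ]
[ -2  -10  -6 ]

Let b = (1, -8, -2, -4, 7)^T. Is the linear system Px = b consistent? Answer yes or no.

no

Row reduce the augmented matrix [P | b].
R2 ← R2 − (9)·R1: [0, 9, -15, -17]
R3 ← R3 + (3)·R1: [0, -9, 15, 1]
R5 ← R5 − (2)·R1: [0, -6, -10, 5]
R3 ← R3 + R2: [0, 0, 0, -16]
R4 ← R4 + (4/9)·R2: [0, 0, -20/3, -104/9]
R5 ← R5 + (2/3)·R2: [0, 0, -20, -19/3]
Swap R3 ↔ R4
R5 ← R5 − (3)·R3: [0, 0, 0, 85/3]
R5 ← R5 + (85/48)·R4: [0, 0, 0, 0]
The echelon form has 4 nonzero rows; the last pivot sits in the augmented column, so rank(P) = 3 but rank([P|b]) = 4.
Since the ranks differ, the system is inconsistent.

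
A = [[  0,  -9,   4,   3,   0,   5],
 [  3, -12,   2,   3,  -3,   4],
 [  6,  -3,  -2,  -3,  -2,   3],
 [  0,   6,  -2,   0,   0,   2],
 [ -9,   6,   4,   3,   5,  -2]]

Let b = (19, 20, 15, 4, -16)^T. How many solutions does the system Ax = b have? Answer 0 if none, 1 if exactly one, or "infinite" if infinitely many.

Row reduce the augmented matrix [A | b].
Swap R1 ↔ R2
R3 ← R3 − (2)·R1: [0, 21, -6, -9, 4, -5, -25]
R5 ← R5 + (3)·R1: [0, -30, 10, 12, -4, 10, 44]
R3 ← R3 + (7/3)·R2: [0, 0, 10/3, -2, 4, 20/3, 58/3]
R4 ← R4 + (2/3)·R2: [0, 0, 2/3, 2, 0, 16/3, 50/3]
R5 ← R5 − (10/3)·R2: [0, 0, -10/3, 2, -4, -20/3, -58/3]
R4 ← R4 − (1/5)·R3: [0, 0, 0, 12/5, -4/5, 4, 64/5]
R5 ← R5 + R3: [0, 0, 0, 0, 0, 0, 0]
The echelon form has 4 nonzero rows, and every pivot lies in the first 6 columns, so rank(A) = rank([A|b]) = 4.
The system is consistent.
rank = 4 < 6 unknowns, so there are infinitely many solutions.

infinite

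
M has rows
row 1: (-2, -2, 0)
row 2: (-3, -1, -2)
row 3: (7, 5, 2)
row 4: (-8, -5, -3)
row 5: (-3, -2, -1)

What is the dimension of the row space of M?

2

Row reduce to echelon form.
R2 ← R2 − (3/2)·R1: [0, 2, -2]
R3 ← R3 + (7/2)·R1: [0, -2, 2]
R4 ← R4 − (4)·R1: [0, 3, -3]
R5 ← R5 − (3/2)·R1: [0, 1, -1]
R3 ← R3 + R2: [0, 0, 0]
R4 ← R4 − (3/2)·R2: [0, 0, 0]
R5 ← R5 − (1/2)·R2: [0, 0, 0]
Echelon form has 2 nonzero rows, so rank(M) = 2.
The row space has dimension equal to the rank: 2.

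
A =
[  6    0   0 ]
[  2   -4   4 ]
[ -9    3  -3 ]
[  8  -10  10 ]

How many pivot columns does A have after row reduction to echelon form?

Row reduce to echelon form.
R2 ← R2 − (1/3)·R1: [0, -4, 4]
R3 ← R3 + (3/2)·R1: [0, 3, -3]
R4 ← R4 − (4/3)·R1: [0, -10, 10]
R3 ← R3 + (3/4)·R2: [0, 0, 0]
R4 ← R4 − (5/2)·R2: [0, 0, 0]
Echelon form has 2 nonzero rows, so rank(A) = 2.
Each nonzero row contributes one pivot column: 2 pivot columns.

2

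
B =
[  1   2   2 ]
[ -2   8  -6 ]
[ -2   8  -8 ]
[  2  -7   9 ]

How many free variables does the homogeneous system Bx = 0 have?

0

Row reduce to echelon form.
R2 ← R2 + (2)·R1: [0, 12, -2]
R3 ← R3 + (2)·R1: [0, 12, -4]
R4 ← R4 − (2)·R1: [0, -11, 5]
R3 ← R3 − R2: [0, 0, -2]
R4 ← R4 + (11/12)·R2: [0, 0, 19/6]
R4 ← R4 + (19/12)·R3: [0, 0, 0]
3 nonzero rows, so rank(B) = 3.
B has 3 columns; by rank–nullity, nullity = 3 − 3 = 0.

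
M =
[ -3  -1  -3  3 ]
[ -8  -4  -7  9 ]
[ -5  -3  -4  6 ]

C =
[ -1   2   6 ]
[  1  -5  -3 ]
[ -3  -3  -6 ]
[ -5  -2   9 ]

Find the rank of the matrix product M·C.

2

First compute MC:
[[ -4,   2,  30],
 [-20,   7,  87],
 [-16,   5,  57]]
Now row reduce the product.
R2 ← R2 − (5)·R1: [0, -3, -63]
R3 ← R3 − (4)·R1: [0, -3, -63]
R3 ← R3 − R2: [0, 0, 0]
2 nonzero rows, so rank(MC) = 2.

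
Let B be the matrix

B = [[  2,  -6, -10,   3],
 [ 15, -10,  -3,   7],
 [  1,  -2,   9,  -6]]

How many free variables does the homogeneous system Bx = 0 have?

1

Row reduce to echelon form.
R2 ← R2 − (15/2)·R1: [0, 35, 72, -31/2]
R3 ← R3 − (1/2)·R1: [0, 1, 14, -15/2]
R3 ← R3 − (1/35)·R2: [0, 0, 418/35, -247/35]
3 nonzero rows, so rank(B) = 3.
B has 4 columns; by rank–nullity, nullity = 4 − 3 = 1.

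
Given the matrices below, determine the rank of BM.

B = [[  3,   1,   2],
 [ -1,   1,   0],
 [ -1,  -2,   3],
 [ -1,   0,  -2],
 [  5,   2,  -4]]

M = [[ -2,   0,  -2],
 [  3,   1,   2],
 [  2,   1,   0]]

First compute BM:
[[  1,   3,  -4],
 [  5,   1,   4],
 [  2,   1,  -2],
 [ -2,  -2,   2],
 [-12,  -2,  -6]]
Now row reduce the product.
R2 ← R2 − (5)·R1: [0, -14, 24]
R3 ← R3 − (2)·R1: [0, -5, 6]
R4 ← R4 + (2)·R1: [0, 4, -6]
R5 ← R5 + (12)·R1: [0, 34, -54]
R3 ← R3 − (5/14)·R2: [0, 0, -18/7]
R4 ← R4 + (2/7)·R2: [0, 0, 6/7]
R5 ← R5 + (17/7)·R2: [0, 0, 30/7]
R4 ← R4 + (1/3)·R3: [0, 0, 0]
R5 ← R5 + (5/3)·R3: [0, 0, 0]
3 nonzero rows, so rank(BM) = 3.

3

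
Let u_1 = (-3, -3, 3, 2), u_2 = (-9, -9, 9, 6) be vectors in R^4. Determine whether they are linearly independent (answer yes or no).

no

Form the matrix with these vectors as rows and row reduce.
R2 ← R2 − (3)·R1: [0, 0, 0, 0]
1 nonzero row, so the 2 vectors span a space of dimension 1.
Since 1 < 2, the vectors are linearly dependent.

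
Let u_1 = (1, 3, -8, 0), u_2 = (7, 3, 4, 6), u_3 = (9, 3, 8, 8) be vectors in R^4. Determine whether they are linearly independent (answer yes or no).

no

Form the matrix with these vectors as rows and row reduce.
R2 ← R2 − (7)·R1: [0, -18, 60, 6]
R3 ← R3 − (9)·R1: [0, -24, 80, 8]
R3 ← R3 − (4/3)·R2: [0, 0, 0, 0]
2 nonzero rows, so the 3 vectors span a space of dimension 2.
Since 2 < 3, the vectors are linearly dependent.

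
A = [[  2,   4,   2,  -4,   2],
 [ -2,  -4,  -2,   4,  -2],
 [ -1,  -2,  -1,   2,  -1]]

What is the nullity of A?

Row reduce to echelon form.
R2 ← R2 + R1: [0, 0, 0, 0, 0]
R3 ← R3 + (1/2)·R1: [0, 0, 0, 0, 0]
1 nonzero row, so rank(A) = 1.
A has 5 columns; by rank–nullity, nullity = 5 − 1 = 4.

4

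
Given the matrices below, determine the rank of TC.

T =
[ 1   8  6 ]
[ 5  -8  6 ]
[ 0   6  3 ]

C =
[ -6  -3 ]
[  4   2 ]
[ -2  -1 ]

1

First compute TC:
[[ 14,   7],
 [-74, -37],
 [ 18,   9]]
Now row reduce the product.
R2 ← R2 + (37/7)·R1: [0, 0]
R3 ← R3 − (9/7)·R1: [0, 0]
1 nonzero row, so rank(TC) = 1.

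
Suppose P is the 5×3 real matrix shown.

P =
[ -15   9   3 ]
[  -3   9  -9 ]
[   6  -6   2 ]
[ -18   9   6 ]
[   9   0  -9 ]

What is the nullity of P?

1

Row reduce to echelon form.
R2 ← R2 − (1/5)·R1: [0, 36/5, -48/5]
R3 ← R3 + (2/5)·R1: [0, -12/5, 16/5]
R4 ← R4 − (6/5)·R1: [0, -9/5, 12/5]
R5 ← R5 + (3/5)·R1: [0, 27/5, -36/5]
R3 ← R3 + (1/3)·R2: [0, 0, 0]
R4 ← R4 + (1/4)·R2: [0, 0, 0]
R5 ← R5 − (3/4)·R2: [0, 0, 0]
2 nonzero rows, so rank(P) = 2.
P has 3 columns; by rank–nullity, nullity = 3 − 2 = 1.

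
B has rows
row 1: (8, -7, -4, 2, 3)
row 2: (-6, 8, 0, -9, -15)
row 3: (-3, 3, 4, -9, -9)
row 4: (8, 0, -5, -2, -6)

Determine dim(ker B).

1

Row reduce to echelon form.
R2 ← R2 + (3/4)·R1: [0, 11/4, -3, -15/2, -51/4]
R3 ← R3 + (3/8)·R1: [0, 3/8, 5/2, -33/4, -63/8]
R4 ← R4 − R1: [0, 7, -1, -4, -9]
R3 ← R3 − (3/22)·R2: [0, 0, 32/11, -159/22, -135/22]
R4 ← R4 − (28/11)·R2: [0, 0, 73/11, 166/11, 258/11]
R4 ← R4 − (73/32)·R3: [0, 0, 0, 2021/64, 2397/64]
4 nonzero rows, so rank(B) = 4.
B has 5 columns; by rank–nullity, nullity = 5 − 4 = 1.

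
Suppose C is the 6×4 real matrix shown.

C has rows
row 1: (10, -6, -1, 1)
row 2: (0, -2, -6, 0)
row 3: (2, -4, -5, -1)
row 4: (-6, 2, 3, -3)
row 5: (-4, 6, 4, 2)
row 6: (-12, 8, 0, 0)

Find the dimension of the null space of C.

Row reduce to echelon form.
R3 ← R3 − (1/5)·R1: [0, -14/5, -24/5, -6/5]
R4 ← R4 + (3/5)·R1: [0, -8/5, 12/5, -12/5]
R5 ← R5 + (2/5)·R1: [0, 18/5, 18/5, 12/5]
R6 ← R6 + (6/5)·R1: [0, 4/5, -6/5, 6/5]
R3 ← R3 − (7/5)·R2: [0, 0, 18/5, -6/5]
R4 ← R4 − (4/5)·R2: [0, 0, 36/5, -12/5]
R5 ← R5 + (9/5)·R2: [0, 0, -36/5, 12/5]
R6 ← R6 + (2/5)·R2: [0, 0, -18/5, 6/5]
R4 ← R4 − (2)·R3: [0, 0, 0, 0]
R5 ← R5 + (2)·R3: [0, 0, 0, 0]
R6 ← R6 + R3: [0, 0, 0, 0]
3 nonzero rows, so rank(C) = 3.
C has 4 columns; by rank–nullity, nullity = 4 − 3 = 1.

1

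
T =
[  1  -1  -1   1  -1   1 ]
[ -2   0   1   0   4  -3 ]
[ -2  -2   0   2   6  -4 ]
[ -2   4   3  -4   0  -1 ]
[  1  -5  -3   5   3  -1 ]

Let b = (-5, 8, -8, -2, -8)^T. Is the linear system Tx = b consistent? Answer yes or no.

Row reduce the augmented matrix [T | b].
R2 ← R2 + (2)·R1: [0, -2, -1, 2, 2, -1, -2]
R3 ← R3 + (2)·R1: [0, -4, -2, 4, 4, -2, -18]
R4 ← R4 + (2)·R1: [0, 2, 1, -2, -2, 1, -12]
R5 ← R5 − R1: [0, -4, -2, 4, 4, -2, -3]
R3 ← R3 − (2)·R2: [0, 0, 0, 0, 0, 0, -14]
R4 ← R4 + R2: [0, 0, 0, 0, 0, 0, -14]
R5 ← R5 − (2)·R2: [0, 0, 0, 0, 0, 0, 1]
R4 ← R4 − R3: [0, 0, 0, 0, 0, 0, 0]
R5 ← R5 + (1/14)·R3: [0, 0, 0, 0, 0, 0, 0]
The echelon form has 3 nonzero rows; the last pivot sits in the augmented column, so rank(T) = 2 but rank([T|b]) = 3.
Since the ranks differ, the system is inconsistent.

no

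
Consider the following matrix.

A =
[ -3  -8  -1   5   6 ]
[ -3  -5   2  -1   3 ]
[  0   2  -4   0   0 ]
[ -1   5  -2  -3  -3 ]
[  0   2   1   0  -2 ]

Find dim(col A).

Row reduce to echelon form.
R2 ← R2 − R1: [0, 3, 3, -6, -3]
R4 ← R4 − (1/3)·R1: [0, 23/3, -5/3, -14/3, -5]
R3 ← R3 − (2/3)·R2: [0, 0, -6, 4, 2]
R4 ← R4 − (23/9)·R2: [0, 0, -28/3, 32/3, 8/3]
R5 ← R5 − (2/3)·R2: [0, 0, -1, 4, 0]
R4 ← R4 − (14/9)·R3: [0, 0, 0, 40/9, -4/9]
R5 ← R5 − (1/6)·R3: [0, 0, 0, 10/3, -1/3]
R5 ← R5 − (3/4)·R4: [0, 0, 0, 0, 0]
Echelon form has 4 nonzero rows, so rank(A) = 4.
The column space has dimension equal to the rank: 4.

4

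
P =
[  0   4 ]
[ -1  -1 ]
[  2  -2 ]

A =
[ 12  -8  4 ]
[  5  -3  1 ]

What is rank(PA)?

First compute PA:
[[ 20, -12,   4],
 [-17,  11,  -5],
 [ 14, -10,   6]]
Now row reduce the product.
R2 ← R2 + (17/20)·R1: [0, 4/5, -8/5]
R3 ← R3 − (7/10)·R1: [0, -8/5, 16/5]
R3 ← R3 + (2)·R2: [0, 0, 0]
2 nonzero rows, so rank(PA) = 2.

2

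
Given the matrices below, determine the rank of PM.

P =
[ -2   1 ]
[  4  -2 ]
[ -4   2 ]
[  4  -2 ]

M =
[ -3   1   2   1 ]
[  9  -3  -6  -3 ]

1

First compute PM:
[[ 15,  -5, -10,  -5],
 [-30,  10,  20,  10],
 [ 30, -10, -20, -10],
 [-30,  10,  20,  10]]
Now row reduce the product.
R2 ← R2 + (2)·R1: [0, 0, 0, 0]
R3 ← R3 − (2)·R1: [0, 0, 0, 0]
R4 ← R4 + (2)·R1: [0, 0, 0, 0]
1 nonzero row, so rank(PM) = 1.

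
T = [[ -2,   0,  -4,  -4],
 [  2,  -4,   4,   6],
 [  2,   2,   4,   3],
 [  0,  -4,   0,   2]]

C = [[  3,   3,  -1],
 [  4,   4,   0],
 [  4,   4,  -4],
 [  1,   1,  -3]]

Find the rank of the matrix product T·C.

2

First compute TC:
[[-26, -26,  30],
 [ 12,  12, -36],
 [ 33,  33, -27],
 [-14, -14,  -6]]
Now row reduce the product.
R2 ← R2 + (6/13)·R1: [0, 0, -288/13]
R3 ← R3 + (33/26)·R1: [0, 0, 144/13]
R4 ← R4 − (7/13)·R1: [0, 0, -288/13]
R3 ← R3 + (1/2)·R2: [0, 0, 0]
R4 ← R4 − R2: [0, 0, 0]
2 nonzero rows, so rank(TC) = 2.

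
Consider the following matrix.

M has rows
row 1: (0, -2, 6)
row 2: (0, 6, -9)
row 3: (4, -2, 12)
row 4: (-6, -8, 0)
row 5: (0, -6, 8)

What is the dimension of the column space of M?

Row reduce to echelon form.
Swap R1 ↔ R3
R4 ← R4 + (3/2)·R1: [0, -11, 18]
R3 ← R3 + (1/3)·R2: [0, 0, 3]
R4 ← R4 + (11/6)·R2: [0, 0, 3/2]
R5 ← R5 + R2: [0, 0, -1]
R4 ← R4 − (1/2)·R3: [0, 0, 0]
R5 ← R5 + (1/3)·R3: [0, 0, 0]
Echelon form has 3 nonzero rows, so rank(M) = 3.
The column space has dimension equal to the rank: 3.

3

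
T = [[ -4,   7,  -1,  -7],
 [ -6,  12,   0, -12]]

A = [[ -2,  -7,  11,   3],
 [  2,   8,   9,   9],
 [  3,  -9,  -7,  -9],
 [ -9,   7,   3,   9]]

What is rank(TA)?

First compute TA:
[[ 82,  44,   5,  -3],
 [144,  54,   6, -18]]
Now row reduce the product.
R2 ← R2 − (72/41)·R1: [0, -954/41, -114/41, -522/41]
2 nonzero rows, so rank(TA) = 2.

2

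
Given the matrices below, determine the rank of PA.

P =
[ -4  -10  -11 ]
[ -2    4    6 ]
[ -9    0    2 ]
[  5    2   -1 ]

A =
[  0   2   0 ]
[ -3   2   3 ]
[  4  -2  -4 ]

First compute PA:
[[-14,  -6,  14],
 [ 12,  -8, -12],
 [  8, -22,  -8],
 [-10,  16,  10]]
Now row reduce the product.
R2 ← R2 + (6/7)·R1: [0, -92/7, 0]
R3 ← R3 + (4/7)·R1: [0, -178/7, 0]
R4 ← R4 − (5/7)·R1: [0, 142/7, 0]
R3 ← R3 − (89/46)·R2: [0, 0, 0]
R4 ← R4 + (71/46)·R2: [0, 0, 0]
2 nonzero rows, so rank(PA) = 2.

2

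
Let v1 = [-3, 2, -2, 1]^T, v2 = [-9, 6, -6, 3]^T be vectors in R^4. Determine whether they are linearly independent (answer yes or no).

Form the matrix with these vectors as rows and row reduce.
R2 ← R2 − (3)·R1: [0, 0, 0, 0]
1 nonzero row, so the 2 vectors span a space of dimension 1.
Since 1 < 2, the vectors are linearly dependent.

no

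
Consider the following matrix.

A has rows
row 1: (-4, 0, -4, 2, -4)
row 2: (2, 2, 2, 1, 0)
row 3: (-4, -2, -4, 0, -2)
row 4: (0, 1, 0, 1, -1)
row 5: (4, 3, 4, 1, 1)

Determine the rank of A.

Row reduce to echelon form.
R2 ← R2 + (1/2)·R1: [0, 2, 0, 2, -2]
R3 ← R3 − R1: [0, -2, 0, -2, 2]
R5 ← R5 + R1: [0, 3, 0, 3, -3]
R3 ← R3 + R2: [0, 0, 0, 0, 0]
R4 ← R4 − (1/2)·R2: [0, 0, 0, 0, 0]
R5 ← R5 − (3/2)·R2: [0, 0, 0, 0, 0]
Echelon form has 2 nonzero rows, so rank(A) = 2.

2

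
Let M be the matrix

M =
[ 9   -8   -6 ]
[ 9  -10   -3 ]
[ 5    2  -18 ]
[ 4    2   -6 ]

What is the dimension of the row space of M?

Row reduce to echelon form.
R2 ← R2 − R1: [0, -2, 3]
R3 ← R3 − (5/9)·R1: [0, 58/9, -44/3]
R4 ← R4 − (4/9)·R1: [0, 50/9, -10/3]
R3 ← R3 + (29/9)·R2: [0, 0, -5]
R4 ← R4 + (25/9)·R2: [0, 0, 5]
R4 ← R4 + R3: [0, 0, 0]
Echelon form has 3 nonzero rows, so rank(M) = 3.
The row space has dimension equal to the rank: 3.

3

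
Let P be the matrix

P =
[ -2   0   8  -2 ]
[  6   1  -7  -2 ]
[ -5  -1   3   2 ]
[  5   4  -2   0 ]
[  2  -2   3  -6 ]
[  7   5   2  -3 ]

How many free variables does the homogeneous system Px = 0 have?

Row reduce to echelon form.
R2 ← R2 + (3)·R1: [0, 1, 17, -8]
R3 ← R3 − (5/2)·R1: [0, -1, -17, 7]
R4 ← R4 + (5/2)·R1: [0, 4, 18, -5]
R5 ← R5 + R1: [0, -2, 11, -8]
R6 ← R6 + (7/2)·R1: [0, 5, 30, -10]
R3 ← R3 + R2: [0, 0, 0, -1]
R4 ← R4 − (4)·R2: [0, 0, -50, 27]
R5 ← R5 + (2)·R2: [0, 0, 45, -24]
R6 ← R6 − (5)·R2: [0, 0, -55, 30]
Swap R3 ↔ R4
R5 ← R5 + (9/10)·R3: [0, 0, 0, 3/10]
R6 ← R6 − (11/10)·R3: [0, 0, 0, 3/10]
R5 ← R5 + (3/10)·R4: [0, 0, 0, 0]
R6 ← R6 + (3/10)·R4: [0, 0, 0, 0]
4 nonzero rows, so rank(P) = 4.
P has 4 columns; by rank–nullity, nullity = 4 − 4 = 0.

0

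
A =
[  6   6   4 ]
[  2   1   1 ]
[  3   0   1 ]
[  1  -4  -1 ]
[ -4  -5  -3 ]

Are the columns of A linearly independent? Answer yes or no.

Row reduce A to echelon form.
R2 ← R2 − (1/3)·R1: [0, -1, -1/3]
R3 ← R3 − (1/2)·R1: [0, -3, -1]
R4 ← R4 − (1/6)·R1: [0, -5, -5/3]
R5 ← R5 + (2/3)·R1: [0, -1, -1/3]
R3 ← R3 − (3)·R2: [0, 0, 0]
R4 ← R4 − (5)·R2: [0, 0, 0]
R5 ← R5 − R2: [0, 0, 0]
2 pivots among 3 columns.
Only 2 < 3 pivot columns, so the columns are linearly dependent.

no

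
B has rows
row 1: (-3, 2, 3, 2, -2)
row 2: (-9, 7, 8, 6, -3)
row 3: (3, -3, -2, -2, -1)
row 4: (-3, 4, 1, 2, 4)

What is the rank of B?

Row reduce to echelon form.
R2 ← R2 − (3)·R1: [0, 1, -1, 0, 3]
R3 ← R3 + R1: [0, -1, 1, 0, -3]
R4 ← R4 − R1: [0, 2, -2, 0, 6]
R3 ← R3 + R2: [0, 0, 0, 0, 0]
R4 ← R4 − (2)·R2: [0, 0, 0, 0, 0]
Echelon form has 2 nonzero rows, so rank(B) = 2.

2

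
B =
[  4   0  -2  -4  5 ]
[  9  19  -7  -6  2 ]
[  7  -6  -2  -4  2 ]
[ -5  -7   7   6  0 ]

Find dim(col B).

4

Row reduce to echelon form.
R2 ← R2 − (9/4)·R1: [0, 19, -5/2, 3, -37/4]
R3 ← R3 − (7/4)·R1: [0, -6, 3/2, 3, -27/4]
R4 ← R4 + (5/4)·R1: [0, -7, 9/2, 1, 25/4]
R3 ← R3 + (6/19)·R2: [0, 0, 27/38, 75/19, -735/76]
R4 ← R4 + (7/19)·R2: [0, 0, 68/19, 40/19, 54/19]
R4 ← R4 − (136/27)·R3: [0, 0, 0, -160/9, 464/9]
Echelon form has 4 nonzero rows, so rank(B) = 4.
The column space has dimension equal to the rank: 4.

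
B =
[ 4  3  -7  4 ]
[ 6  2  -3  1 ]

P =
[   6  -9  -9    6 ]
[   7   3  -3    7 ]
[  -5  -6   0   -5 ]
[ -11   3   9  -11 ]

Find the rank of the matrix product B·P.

First compute BP:
[[ 36,  27,  -9,  36],
 [ 54, -27, -51,  54]]
Now row reduce the product.
R2 ← R2 − (3/2)·R1: [0, -135/2, -75/2, 0]
2 nonzero rows, so rank(BP) = 2.

2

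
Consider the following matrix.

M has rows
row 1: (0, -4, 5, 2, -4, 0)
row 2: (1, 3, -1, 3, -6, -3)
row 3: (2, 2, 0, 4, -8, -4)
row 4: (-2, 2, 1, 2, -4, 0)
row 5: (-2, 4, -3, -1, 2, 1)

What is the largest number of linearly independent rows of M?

3

Row reduce to echelon form.
Swap R1 ↔ R2
R3 ← R3 − (2)·R1: [0, -4, 2, -2, 4, 2]
R4 ← R4 + (2)·R1: [0, 8, -1, 8, -16, -6]
R5 ← R5 + (2)·R1: [0, 10, -5, 5, -10, -5]
R3 ← R3 − R2: [0, 0, -3, -4, 8, 2]
R4 ← R4 + (2)·R2: [0, 0, 9, 12, -24, -6]
R5 ← R5 + (5/2)·R2: [0, 0, 15/2, 10, -20, -5]
R4 ← R4 + (3)·R3: [0, 0, 0, 0, 0, 0]
R5 ← R5 + (5/2)·R3: [0, 0, 0, 0, 0, 0]
Echelon form has 3 nonzero rows, so rank(M) = 3.
The rank gives the maximum number of linearly independent rows: 3.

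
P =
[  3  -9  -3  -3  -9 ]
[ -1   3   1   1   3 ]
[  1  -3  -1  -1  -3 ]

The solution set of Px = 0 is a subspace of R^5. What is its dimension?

4

Row reduce to echelon form.
R2 ← R2 + (1/3)·R1: [0, 0, 0, 0, 0]
R3 ← R3 − (1/3)·R1: [0, 0, 0, 0, 0]
1 nonzero row, so rank(P) = 1.
P has 5 columns; by rank–nullity, nullity = 5 − 1 = 4.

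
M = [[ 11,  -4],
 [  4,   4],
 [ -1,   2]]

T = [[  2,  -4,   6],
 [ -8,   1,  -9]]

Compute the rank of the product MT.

2

First compute MT:
[[ 54, -48, 102],
 [-24, -12, -12],
 [-18,   6, -24]]
Now row reduce the product.
R2 ← R2 + (4/9)·R1: [0, -100/3, 100/3]
R3 ← R3 + (1/3)·R1: [0, -10, 10]
R3 ← R3 − (3/10)·R2: [0, 0, 0]
2 nonzero rows, so rank(MT) = 2.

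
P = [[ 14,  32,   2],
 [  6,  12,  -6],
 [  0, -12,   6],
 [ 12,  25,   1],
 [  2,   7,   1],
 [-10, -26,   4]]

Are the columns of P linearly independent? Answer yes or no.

Row reduce P to echelon form.
R2 ← R2 − (3/7)·R1: [0, -12/7, -48/7]
R4 ← R4 − (6/7)·R1: [0, -17/7, -5/7]
R5 ← R5 − (1/7)·R1: [0, 17/7, 5/7]
R6 ← R6 + (5/7)·R1: [0, -22/7, 38/7]
R3 ← R3 − (7)·R2: [0, 0, 54]
R4 ← R4 − (17/12)·R2: [0, 0, 9]
R5 ← R5 + (17/12)·R2: [0, 0, -9]
R6 ← R6 − (11/6)·R2: [0, 0, 18]
R4 ← R4 − (1/6)·R3: [0, 0, 0]
R5 ← R5 + (1/6)·R3: [0, 0, 0]
R6 ← R6 − (1/3)·R3: [0, 0, 0]
3 pivots among 3 columns.
Every column is a pivot column, so the columns are linearly independent.

yes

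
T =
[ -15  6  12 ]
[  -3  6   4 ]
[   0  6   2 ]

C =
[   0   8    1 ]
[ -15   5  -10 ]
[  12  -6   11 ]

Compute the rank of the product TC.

2

First compute TC:
[[ 54, -162,  57],
 [-42, -18, -19],
 [-66,  18, -38]]
Now row reduce the product.
R2 ← R2 + (7/9)·R1: [0, -144, 76/3]
R3 ← R3 + (11/9)·R1: [0, -180, 95/3]
R3 ← R3 − (5/4)·R2: [0, 0, 0]
2 nonzero rows, so rank(TC) = 2.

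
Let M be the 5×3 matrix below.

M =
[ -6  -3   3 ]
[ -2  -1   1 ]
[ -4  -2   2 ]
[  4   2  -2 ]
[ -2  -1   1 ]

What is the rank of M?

1

Row reduce to echelon form.
R2 ← R2 − (1/3)·R1: [0, 0, 0]
R3 ← R3 − (2/3)·R1: [0, 0, 0]
R4 ← R4 + (2/3)·R1: [0, 0, 0]
R5 ← R5 − (1/3)·R1: [0, 0, 0]
Echelon form has 1 nonzero row, so rank(M) = 1.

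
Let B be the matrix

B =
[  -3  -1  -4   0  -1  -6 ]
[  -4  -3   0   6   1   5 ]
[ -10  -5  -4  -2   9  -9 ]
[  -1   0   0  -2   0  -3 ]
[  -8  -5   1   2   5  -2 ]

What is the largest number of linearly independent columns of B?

5

Row reduce to echelon form.
R2 ← R2 − (4/3)·R1: [0, -5/3, 16/3, 6, 7/3, 13]
R3 ← R3 − (10/3)·R1: [0, -5/3, 28/3, -2, 37/3, 11]
R4 ← R4 − (1/3)·R1: [0, 1/3, 4/3, -2, 1/3, -1]
R5 ← R5 − (8/3)·R1: [0, -7/3, 35/3, 2, 23/3, 14]
R3 ← R3 − R2: [0, 0, 4, -8, 10, -2]
R4 ← R4 + (1/5)·R2: [0, 0, 12/5, -4/5, 4/5, 8/5]
R5 ← R5 − (7/5)·R2: [0, 0, 21/5, -32/5, 22/5, -21/5]
R4 ← R4 − (3/5)·R3: [0, 0, 0, 4, -26/5, 14/5]
R5 ← R5 − (21/20)·R3: [0, 0, 0, 2, -61/10, -21/10]
R5 ← R5 − (1/2)·R4: [0, 0, 0, 0, -7/2, -7/2]
Echelon form has 5 nonzero rows, so rank(B) = 5.
The rank gives the maximum number of linearly independent columns: 5.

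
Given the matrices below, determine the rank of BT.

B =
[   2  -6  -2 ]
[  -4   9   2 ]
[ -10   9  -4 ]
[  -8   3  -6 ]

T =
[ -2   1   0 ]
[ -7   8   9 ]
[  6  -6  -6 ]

2

First compute BT:
[[ 26, -34, -42],
 [-43,  56,  69],
 [-67,  86, 105],
 [-41,  52,  63]]
Now row reduce the product.
R2 ← R2 + (43/26)·R1: [0, -3/13, -6/13]
R3 ← R3 + (67/26)·R1: [0, -21/13, -42/13]
R4 ← R4 + (41/26)·R1: [0, -21/13, -42/13]
R3 ← R3 − (7)·R2: [0, 0, 0]
R4 ← R4 − (7)·R2: [0, 0, 0]
2 nonzero rows, so rank(BT) = 2.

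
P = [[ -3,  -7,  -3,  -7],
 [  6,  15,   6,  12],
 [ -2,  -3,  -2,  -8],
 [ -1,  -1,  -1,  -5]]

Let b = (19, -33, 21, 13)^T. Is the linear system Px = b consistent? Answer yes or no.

Row reduce the augmented matrix [P | b].
R2 ← R2 + (2)·R1: [0, 1, 0, -2, 5]
R3 ← R3 − (2/3)·R1: [0, 5/3, 0, -10/3, 25/3]
R4 ← R4 − (1/3)·R1: [0, 4/3, 0, -8/3, 20/3]
R3 ← R3 − (5/3)·R2: [0, 0, 0, 0, 0]
R4 ← R4 − (4/3)·R2: [0, 0, 0, 0, 0]
The echelon form has 2 nonzero rows, and every pivot lies in the first 4 columns, so rank(P) = rank([P|b]) = 2.
The system is consistent.

yes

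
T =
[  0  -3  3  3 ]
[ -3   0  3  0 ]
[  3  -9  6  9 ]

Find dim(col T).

2

Row reduce to echelon form.
Swap R1 ↔ R2
R3 ← R3 + R1: [0, -9, 9, 9]
R3 ← R3 − (3)·R2: [0, 0, 0, 0]
Echelon form has 2 nonzero rows, so rank(T) = 2.
The column space has dimension equal to the rank: 2.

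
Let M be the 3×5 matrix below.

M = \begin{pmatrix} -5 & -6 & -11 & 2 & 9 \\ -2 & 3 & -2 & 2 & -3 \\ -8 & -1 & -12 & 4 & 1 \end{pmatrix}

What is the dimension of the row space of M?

Row reduce to echelon form.
R2 ← R2 − (2/5)·R1: [0, 27/5, 12/5, 6/5, -33/5]
R3 ← R3 − (8/5)·R1: [0, 43/5, 28/5, 4/5, -67/5]
R3 ← R3 − (43/27)·R2: [0, 0, 16/9, -10/9, -26/9]
Echelon form has 3 nonzero rows, so rank(M) = 3.
The row space has dimension equal to the rank: 3.

3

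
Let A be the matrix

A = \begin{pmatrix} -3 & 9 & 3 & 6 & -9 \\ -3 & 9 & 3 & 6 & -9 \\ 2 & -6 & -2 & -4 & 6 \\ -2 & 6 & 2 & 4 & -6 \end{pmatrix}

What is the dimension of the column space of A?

1

Row reduce to echelon form.
R2 ← R2 − R1: [0, 0, 0, 0, 0]
R3 ← R3 + (2/3)·R1: [0, 0, 0, 0, 0]
R4 ← R4 − (2/3)·R1: [0, 0, 0, 0, 0]
Echelon form has 1 nonzero row, so rank(A) = 1.
The column space has dimension equal to the rank: 1.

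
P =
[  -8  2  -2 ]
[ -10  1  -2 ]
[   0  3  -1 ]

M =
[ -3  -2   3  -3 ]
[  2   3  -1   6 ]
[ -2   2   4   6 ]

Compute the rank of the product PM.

First compute PM:
[[ 32,  18, -34,  24],
 [ 36,  19, -39,  24],
 [  8,   7,  -7,  12]]
Now row reduce the product.
R2 ← R2 − (9/8)·R1: [0, -5/4, -3/4, -3]
R3 ← R3 − (1/4)·R1: [0, 5/2, 3/2, 6]
R3 ← R3 + (2)·R2: [0, 0, 0, 0]
2 nonzero rows, so rank(PM) = 2.

2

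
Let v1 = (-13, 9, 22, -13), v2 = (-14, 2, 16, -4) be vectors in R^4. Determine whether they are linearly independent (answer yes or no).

yes

Form the matrix with these vectors as rows and row reduce.
R2 ← R2 − (14/13)·R1: [0, -100/13, -100/13, 10]
2 nonzero rows, so the 2 vectors span a space of dimension 2.
Since 2 = 2, the vectors are linearly independent.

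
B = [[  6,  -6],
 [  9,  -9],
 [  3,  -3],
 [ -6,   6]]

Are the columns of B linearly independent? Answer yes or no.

no

Row reduce B to echelon form.
R2 ← R2 − (3/2)·R1: [0, 0]
R3 ← R3 − (1/2)·R1: [0, 0]
R4 ← R4 + R1: [0, 0]
1 pivot among 2 columns.
Only 1 < 2 pivot columns, so the columns are linearly dependent.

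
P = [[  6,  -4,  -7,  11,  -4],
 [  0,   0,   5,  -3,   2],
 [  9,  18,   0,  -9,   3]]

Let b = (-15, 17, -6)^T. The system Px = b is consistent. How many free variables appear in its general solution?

2

Row reduce the augmented matrix [P | b].
R3 ← R3 − (3/2)·R1: [0, 24, 21/2, -51/2, 9, 33/2]
Swap R2 ↔ R3
The echelon form has 3 nonzero rows, and every pivot lies in the first 5 columns, so rank(P) = rank([P|b]) = 3.
The system is consistent.
Free variables = (unknowns) − (rank) = 5 − 3 = 2.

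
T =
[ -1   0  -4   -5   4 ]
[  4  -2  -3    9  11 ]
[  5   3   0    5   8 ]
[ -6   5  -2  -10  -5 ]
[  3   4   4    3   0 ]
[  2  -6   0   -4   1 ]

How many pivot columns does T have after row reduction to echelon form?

Row reduce to echelon form.
R2 ← R2 + (4)·R1: [0, -2, -19, -11, 27]
R3 ← R3 + (5)·R1: [0, 3, -20, -20, 28]
R4 ← R4 − (6)·R1: [0, 5, 22, 20, -29]
R5 ← R5 + (3)·R1: [0, 4, -8, -12, 12]
R6 ← R6 + (2)·R1: [0, -6, -8, -14, 9]
R3 ← R3 + (3/2)·R2: [0, 0, -97/2, -73/2, 137/2]
R4 ← R4 + (5/2)·R2: [0, 0, -51/2, -15/2, 77/2]
R5 ← R5 + (2)·R2: [0, 0, -46, -34, 66]
R6 ← R6 − (3)·R2: [0, 0, 49, 19, -72]
R4 ← R4 − (51/97)·R3: [0, 0, 0, 1134/97, 241/97]
R5 ← R5 − (92/97)·R3: [0, 0, 0, 60/97, 100/97]
R6 ← R6 + (98/97)·R3: [0, 0, 0, -1734/97, -271/97]
R5 ← R5 − (10/189)·R4: [0, 0, 0, 0, 170/189]
R6 ← R6 + (289/189)·R4: [0, 0, 0, 0, 190/189]
R6 ← R6 − (19/17)·R5: [0, 0, 0, 0, 0]
Echelon form has 5 nonzero rows, so rank(T) = 5.
Each nonzero row contributes one pivot column: 5 pivot columns.

5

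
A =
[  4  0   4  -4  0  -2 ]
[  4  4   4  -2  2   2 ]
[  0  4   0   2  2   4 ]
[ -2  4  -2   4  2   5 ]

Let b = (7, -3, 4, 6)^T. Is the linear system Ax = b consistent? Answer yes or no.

Row reduce the augmented matrix [A | b].
R2 ← R2 − R1: [0, 4, 0, 2, 2, 4, -10]
R4 ← R4 + (1/2)·R1: [0, 4, 0, 2, 2, 4, 19/2]
R3 ← R3 − R2: [0, 0, 0, 0, 0, 0, 14]
R4 ← R4 − R2: [0, 0, 0, 0, 0, 0, 39/2]
R4 ← R4 − (39/28)·R3: [0, 0, 0, 0, 0, 0, 0]
The echelon form has 3 nonzero rows; the last pivot sits in the augmented column, so rank(A) = 2 but rank([A|b]) = 3.
Since the ranks differ, the system is inconsistent.

no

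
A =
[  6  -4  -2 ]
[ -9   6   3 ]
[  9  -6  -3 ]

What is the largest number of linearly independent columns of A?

Row reduce to echelon form.
R2 ← R2 + (3/2)·R1: [0, 0, 0]
R3 ← R3 − (3/2)·R1: [0, 0, 0]
Echelon form has 1 nonzero row, so rank(A) = 1.
The rank gives the maximum number of linearly independent columns: 1.

1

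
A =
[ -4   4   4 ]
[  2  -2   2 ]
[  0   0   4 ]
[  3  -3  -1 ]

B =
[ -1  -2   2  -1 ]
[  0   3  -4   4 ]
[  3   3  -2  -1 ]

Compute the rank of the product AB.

First compute AB:
[[ 16,  32, -32,  16],
 [  4,  -4,   8, -12],
 [ 12,  12,  -8,  -4],
 [ -6, -18,  20, -14]]
Now row reduce the product.
R2 ← R2 − (1/4)·R1: [0, -12, 16, -16]
R3 ← R3 − (3/4)·R1: [0, -12, 16, -16]
R4 ← R4 + (3/8)·R1: [0, -6, 8, -8]
R3 ← R3 − R2: [0, 0, 0, 0]
R4 ← R4 − (1/2)·R2: [0, 0, 0, 0]
2 nonzero rows, so rank(AB) = 2.

2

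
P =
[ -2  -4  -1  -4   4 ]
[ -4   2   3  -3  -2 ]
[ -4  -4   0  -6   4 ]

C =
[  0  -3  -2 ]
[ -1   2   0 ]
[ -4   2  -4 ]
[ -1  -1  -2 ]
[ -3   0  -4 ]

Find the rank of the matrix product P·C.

1

First compute PC:
[[  0,   0,   0],
 [ -5,  25,  10],
 [ -2,  10,   4]]
Now row reduce the product.
Swap R1 ↔ R2
R3 ← R3 − (2/5)·R1: [0, 0, 0]
1 nonzero row, so rank(PC) = 1.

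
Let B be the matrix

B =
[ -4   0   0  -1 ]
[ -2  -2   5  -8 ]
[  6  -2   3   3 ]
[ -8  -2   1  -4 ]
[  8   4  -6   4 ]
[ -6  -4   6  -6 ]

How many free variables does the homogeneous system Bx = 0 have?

Row reduce to echelon form.
R2 ← R2 − (1/2)·R1: [0, -2, 5, -15/2]
R3 ← R3 + (3/2)·R1: [0, -2, 3, 3/2]
R4 ← R4 − (2)·R1: [0, -2, 1, -2]
R5 ← R5 + (2)·R1: [0, 4, -6, 2]
R6 ← R6 − (3/2)·R1: [0, -4, 6, -9/2]
R3 ← R3 − R2: [0, 0, -2, 9]
R4 ← R4 − R2: [0, 0, -4, 11/2]
R5 ← R5 + (2)·R2: [0, 0, 4, -13]
R6 ← R6 − (2)·R2: [0, 0, -4, 21/2]
R4 ← R4 − (2)·R3: [0, 0, 0, -25/2]
R5 ← R5 + (2)·R3: [0, 0, 0, 5]
R6 ← R6 − (2)·R3: [0, 0, 0, -15/2]
R5 ← R5 + (2/5)·R4: [0, 0, 0, 0]
R6 ← R6 − (3/5)·R4: [0, 0, 0, 0]
4 nonzero rows, so rank(B) = 4.
B has 4 columns; by rank–nullity, nullity = 4 − 4 = 0.

0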